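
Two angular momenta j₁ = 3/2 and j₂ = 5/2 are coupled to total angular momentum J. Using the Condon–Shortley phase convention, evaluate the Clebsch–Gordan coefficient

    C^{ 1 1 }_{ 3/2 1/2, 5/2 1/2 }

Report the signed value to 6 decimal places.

-0.387298

triangle: 3!·0!·2!/6! = 12/720
(j±m)!: 2!·1!·3!·2!·2!·0! = 48
prefactor² = (2J+1)·Δ·N² = 12/5
  k=1: −1/(1!·2!·0!·2!·0!·0!) = -1/4
Σ = -1/4  ⇒  CG² = 12/5·(-1/4)² = 3/20
CG = −√(3/20) = -0.387298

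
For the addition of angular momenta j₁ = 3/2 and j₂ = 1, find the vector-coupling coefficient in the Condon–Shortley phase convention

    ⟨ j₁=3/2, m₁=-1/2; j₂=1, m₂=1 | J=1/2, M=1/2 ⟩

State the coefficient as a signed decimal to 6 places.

j₁+j₂−J=2  J+j₁−j₂=1  J−j₁+j₂=0  j₁+j₂+J+1=4
(j₁±m₁, j₂±m₂, J±M) = (1,2,2,0,1,0)
P² = 2/3
sum k=2..2:
  [2] +1/2 = 1/2
S = 1/2
C² = P²·S² = 1/6 ; C = +0.408248

+√(1/6) = +0.408248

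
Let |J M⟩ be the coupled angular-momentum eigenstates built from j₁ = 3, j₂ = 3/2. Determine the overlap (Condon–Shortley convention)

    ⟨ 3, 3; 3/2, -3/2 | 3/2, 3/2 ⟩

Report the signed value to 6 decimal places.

√[4·3!3!0!/7! · 6!0!0!3!3!0!] = √(5184/7)
  +(−1)^0/∏(0,3,0,0,3,0)! = 1/36  (running 1/36)
⟨..|..⟩ = √(5184/7)·(1/36) = +0.755929

+√(4/7) ≈ +0.755929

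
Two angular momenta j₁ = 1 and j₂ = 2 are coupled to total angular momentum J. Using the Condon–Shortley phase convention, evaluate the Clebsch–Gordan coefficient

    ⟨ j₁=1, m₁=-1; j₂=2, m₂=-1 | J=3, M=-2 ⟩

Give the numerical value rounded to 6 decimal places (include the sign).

+0.816497  (= +√(2/3))

j₁+j₂−J=0  J+j₁−j₂=2  J−j₁+j₂=4  j₁+j₂+J+1=7
(j₁±m₁, j₂±m₂, J±M) = (0,2,1,3,1,5)
P² = 96
sum k=0..0:
  [0] +1/12 = 1/12
S = 1/12
C² = P²·S² = 2/3 ; C = +0.816497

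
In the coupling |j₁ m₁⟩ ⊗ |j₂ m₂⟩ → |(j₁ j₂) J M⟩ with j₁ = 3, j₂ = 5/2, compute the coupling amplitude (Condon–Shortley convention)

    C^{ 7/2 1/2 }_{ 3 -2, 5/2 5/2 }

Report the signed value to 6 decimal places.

+√(16/63) ≈ +0.503953

√[8·2!4!3!/10! · 1!5!5!0!4!3!] = √(9216/7)
  +(−1)^2/∏(2,0,3,3,1,0)! = 1/72  (running 1/72)
⟨..|..⟩ = √(9216/7)·(1/72) = +0.503953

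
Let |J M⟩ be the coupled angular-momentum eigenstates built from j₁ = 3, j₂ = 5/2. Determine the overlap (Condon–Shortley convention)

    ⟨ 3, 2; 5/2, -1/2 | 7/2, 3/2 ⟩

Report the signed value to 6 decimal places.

+√(2/21) ≈ +0.308607

√[8·2!4!3!/10! · 5!1!2!3!5!2!] = √(1536/7)
  +(−1)^0/∏(0,2,1,2,3,1)! = 1/24  (running 1/24)
  +(−1)^1/∏(1,1,0,1,4,2)! = -1/48  (running 1/48)
⟨..|..⟩ = √(1536/7)·(1/48) = +0.308607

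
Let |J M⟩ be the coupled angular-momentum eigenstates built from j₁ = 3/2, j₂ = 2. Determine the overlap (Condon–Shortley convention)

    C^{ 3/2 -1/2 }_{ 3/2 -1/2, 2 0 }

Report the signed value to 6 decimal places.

triangle: 2!·1!·2!/6! = 4/720
(j±m)!: 1!·2!·2!·2!·1!·2! = 16
prefactor² = (2J+1)·Δ·N² = 16/45
  k=1: −1/(1!·1!·1!·1!·0!·1!) = -1
  k=2: +1/(2!·0!·0!·0!·1!·2!) = 1/4
Σ = -3/4  ⇒  CG² = 16/45·(-3/4)² = 1/5
CG = −√(1/5) = -0.447214

-0.447214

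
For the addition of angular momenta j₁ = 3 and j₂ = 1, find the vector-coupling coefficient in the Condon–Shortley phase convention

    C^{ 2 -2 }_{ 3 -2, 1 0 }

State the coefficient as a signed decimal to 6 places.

-0.487950  (= −√(5/21))

j₁+j₂−J=2  J+j₁−j₂=4  J−j₁+j₂=0  j₁+j₂+J+1=7
(j₁±m₁, j₂±m₂, J±M) = (1,5,1,1,0,4)
P² = 960/7
sum k=1..1:
  [1] −1/24 = -1/24
S = -1/24
C² = P²·S² = 5/21 ; C = -0.487950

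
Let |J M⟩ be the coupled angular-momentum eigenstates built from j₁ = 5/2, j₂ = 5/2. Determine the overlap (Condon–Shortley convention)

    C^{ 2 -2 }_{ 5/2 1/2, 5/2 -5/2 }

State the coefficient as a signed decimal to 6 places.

+0.422577  (= +√(5/28))

√[5·3!2!2!/8! · 3!2!0!5!0!4!] = √(720/7)
  +(−1)^0/∏(0,3,2,0,0,2)! = 1/24  (running 1/24)
⟨..|..⟩ = √(720/7)·(1/24) = +0.422577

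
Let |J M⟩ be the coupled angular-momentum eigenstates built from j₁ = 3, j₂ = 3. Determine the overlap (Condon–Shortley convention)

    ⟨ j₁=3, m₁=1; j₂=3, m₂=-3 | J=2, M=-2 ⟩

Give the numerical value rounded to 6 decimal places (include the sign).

triangle: 4!×2!×2!/9! = 96/362880
(j±m)!: 4!×2!×0!×6!×0!×4! = 829440
prefactor² = (2J+1)×Δ×N² = 7680/7
  k=0: +1/(0!×4!×2!×0!×0!×2!) = 1/96
Σ = 1/96  ⇒  CG² = 7680/7×1/96² = 5/42
CG = +√(5/42) = +0.345033

+0.345033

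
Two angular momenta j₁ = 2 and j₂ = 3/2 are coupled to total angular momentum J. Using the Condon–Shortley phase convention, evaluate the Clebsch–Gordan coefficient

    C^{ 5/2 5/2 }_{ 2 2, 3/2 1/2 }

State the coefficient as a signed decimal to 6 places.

+0.755929

j₁+j₂−J=1  J+j₁−j₂=3  J−j₁+j₂=2  j₁+j₂+J+1=7
(j₁±m₁, j₂±m₂, J±M) = (4,0,2,1,5,0)
P² = 576/7
sum k=0..0:
  [0] +1/12 = 1/12
S = 1/12
C² = P²·S² = 4/7 ; C = +0.755929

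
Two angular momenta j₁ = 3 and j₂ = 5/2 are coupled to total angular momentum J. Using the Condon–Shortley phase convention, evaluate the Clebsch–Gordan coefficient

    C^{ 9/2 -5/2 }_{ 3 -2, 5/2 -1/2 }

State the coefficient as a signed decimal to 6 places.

−√(49/198) = -0.497468

√[10·1!5!4!/11! · 1!5!2!3!2!7!] = √(115200/11)
  +(−1)^0/∏(0,1,5,2,0,2)! = 1/480  (running 1/480)
  +(−1)^1/∏(1,0,4,1,1,3)! = -1/144  (running -7/1440)
⟨..|..⟩ = √(115200/11)·(-7/1440) = -0.497468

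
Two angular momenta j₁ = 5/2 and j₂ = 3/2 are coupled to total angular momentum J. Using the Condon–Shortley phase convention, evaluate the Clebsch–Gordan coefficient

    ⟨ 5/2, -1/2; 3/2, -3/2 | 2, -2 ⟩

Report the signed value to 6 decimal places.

j₁+j₂−J=2  J+j₁−j₂=3  J−j₁+j₂=1  j₁+j₂+J+1=7
(j₁±m₁, j₂±m₂, J±M) = (2,3,0,3,0,4)
P² = 144/7
sum k=0..0:
  [0] +1/12 = 1/12
S = 1/12
C² = P²·S² = 1/7 ; C = +0.377964

+0.377964  (= +√(1/7))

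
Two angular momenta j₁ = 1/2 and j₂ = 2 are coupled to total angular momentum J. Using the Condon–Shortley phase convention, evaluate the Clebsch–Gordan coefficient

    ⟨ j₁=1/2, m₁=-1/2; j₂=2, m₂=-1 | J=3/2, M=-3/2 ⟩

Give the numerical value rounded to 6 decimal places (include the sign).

−√(1/5) ≈ -0.447214

√[4·1!0!3!/5! · 0!1!1!3!0!3!] = √(36/5)
  +(−1)^1/∏(1,0,0,0,0,3)! = -1/6  (running -1/6)
⟨..|..⟩ = √(36/5)·(-1/6) = -0.447214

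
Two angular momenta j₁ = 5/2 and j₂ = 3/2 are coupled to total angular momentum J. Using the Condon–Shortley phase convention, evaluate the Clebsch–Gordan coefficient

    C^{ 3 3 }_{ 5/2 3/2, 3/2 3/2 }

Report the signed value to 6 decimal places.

j₁+j₂−J=1  J+j₁−j₂=4  J−j₁+j₂=2  j₁+j₂+J+1=8
(j₁±m₁, j₂±m₂, J±M) = (4,1,3,0,6,0)
P² = 864
sum k=1..1:
  [1] −1/48 = -1/48
S = -1/48
C² = P²·S² = 3/8 ; C = -0.612372

-0.612372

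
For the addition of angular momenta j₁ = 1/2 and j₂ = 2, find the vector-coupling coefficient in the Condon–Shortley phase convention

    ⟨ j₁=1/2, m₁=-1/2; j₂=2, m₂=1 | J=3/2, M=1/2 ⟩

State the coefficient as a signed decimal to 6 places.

−√(3/5) ≈ -0.774597

triangle: 1!·0!·3!/5! = 6/120
(j±m)!: 0!·1!·3!·1!·2!·1! = 12
prefactor² = (2J+1)·Δ·N² = 12/5
  k=1: −1/(1!·0!·0!·2!·0!·1!) = -1/2
Σ = -1/2  ⇒  CG² = 12/5·(-1/2)² = 3/5
CG = −√(3/5) = -0.774597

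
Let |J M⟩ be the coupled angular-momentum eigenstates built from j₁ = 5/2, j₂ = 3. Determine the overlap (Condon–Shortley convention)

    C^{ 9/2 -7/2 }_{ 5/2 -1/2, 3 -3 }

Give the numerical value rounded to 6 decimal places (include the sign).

+0.696311  (= +√(16/33))

j₁+j₂−J=1  J+j₁−j₂=4  J−j₁+j₂=5  j₁+j₂+J+1=11
(j₁±m₁, j₂±m₂, J±M) = (2,3,0,6,1,8)
P² = 2764800/11
sum k=0..0:
  [0] +1/720 = 1/720
S = 1/720
C² = P²·S² = 16/33 ; C = +0.696311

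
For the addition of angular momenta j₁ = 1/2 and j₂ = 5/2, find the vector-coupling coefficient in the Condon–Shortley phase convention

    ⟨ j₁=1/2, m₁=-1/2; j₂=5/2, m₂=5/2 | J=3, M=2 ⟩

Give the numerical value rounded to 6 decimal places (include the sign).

triangle: 0!*1!*5!/7! = 120/5040
(j±m)!: 0!*1!*5!*0!*5!*1! = 14400
prefactor² = (2J+1)*Δ*N² = 2400
  k=0: +1/(0!*0!*1!*5!*0!*0!) = 1/120
Σ = 1/120  ⇒  CG² = 2400*1/120² = 1/6
CG = +√(1/6) = +0.408248

+√(1/6) = +0.408248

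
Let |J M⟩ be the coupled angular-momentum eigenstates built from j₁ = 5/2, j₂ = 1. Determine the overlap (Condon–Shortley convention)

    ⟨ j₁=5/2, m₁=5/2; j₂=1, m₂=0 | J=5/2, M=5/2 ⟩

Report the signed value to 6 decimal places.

triangle: 1!*4!*1!/7! = 24/5040
(j±m)!: 5!*0!*1!*1!*5!*0! = 14400
prefactor² = (2J+1)*Δ*N² = 2880/7
  k=0: +1/(0!*1!*0!*1!*4!*0!) = 1/24
Σ = 1/24  ⇒  CG² = 2880/7*1/24² = 5/7
CG = +√(5/7) = +0.845154

+√(5/7) = +0.845154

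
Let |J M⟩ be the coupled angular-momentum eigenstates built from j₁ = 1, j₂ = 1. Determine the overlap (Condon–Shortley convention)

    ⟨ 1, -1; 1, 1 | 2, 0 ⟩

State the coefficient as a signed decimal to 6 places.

+0.408248  (= +√(1/6))

√[5·0!2!2!/5! · 0!2!2!0!2!2!] = √(8/3)
  +(−1)^0/∏(0,0,2,2,0,0)! = 1/4  (running 1/4)
⟨..|..⟩ = √(8/3)·(1/4) = +0.408248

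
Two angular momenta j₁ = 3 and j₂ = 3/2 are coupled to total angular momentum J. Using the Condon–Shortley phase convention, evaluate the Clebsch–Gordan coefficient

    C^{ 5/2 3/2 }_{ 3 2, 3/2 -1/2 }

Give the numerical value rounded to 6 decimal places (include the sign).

+√(1/14) ≈ +0.267261

√[6·2!4!1!/8! · 5!1!1!2!4!1!] = √(288/7)
  +(−1)^0/∏(0,2,1,1,3,0)! = 1/12  (running 1/12)
  +(−1)^1/∏(1,1,0,0,4,1)! = -1/24  (running 1/24)
⟨..|..⟩ = √(288/7)·(1/24) = +0.267261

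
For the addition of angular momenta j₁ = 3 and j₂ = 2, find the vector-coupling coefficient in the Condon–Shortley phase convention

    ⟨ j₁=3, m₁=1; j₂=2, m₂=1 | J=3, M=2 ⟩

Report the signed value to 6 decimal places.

√[7·2!4!2!/9! · 4!2!3!1!5!1!] = √(64)
  +(−1)^1/∏(1,1,1,2,3,0)! = -1/12  (running -1/12)
  +(−1)^2/∏(2,0,0,1,4,1)! = 1/48  (running -1/16)
⟨..|..⟩ = √(64)·(-1/16) = -0.500000

-0.500000  (= −√(1/4))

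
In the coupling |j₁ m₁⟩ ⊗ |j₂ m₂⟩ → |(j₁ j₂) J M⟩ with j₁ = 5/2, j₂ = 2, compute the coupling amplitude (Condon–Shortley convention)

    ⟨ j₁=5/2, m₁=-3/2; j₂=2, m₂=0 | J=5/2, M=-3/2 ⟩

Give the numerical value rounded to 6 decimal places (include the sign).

−√(1/70) ≈ -0.119523

triangle: 2!×3!×2!/8! = 24/40320
(j±m)!: 1!×4!×2!×2!×1!×4! = 2304
prefactor² = (2J+1)×Δ×N² = 288/35
  k=1: −1/(1!×1!×3!×1!×0!×1!) = -1/6
  k=2: +1/(2!×0!×2!×0!×1!×2!) = 1/8
Σ = -1/24  ⇒  CG² = 288/35×(-1/24)² = 1/70
CG = −√(1/70) = -0.119523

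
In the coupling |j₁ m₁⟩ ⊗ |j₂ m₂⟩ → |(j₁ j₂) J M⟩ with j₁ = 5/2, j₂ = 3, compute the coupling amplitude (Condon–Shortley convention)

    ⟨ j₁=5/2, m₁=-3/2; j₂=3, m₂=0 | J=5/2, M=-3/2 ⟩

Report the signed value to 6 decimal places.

+√(7/30) ≈ +0.483046

√[6·3!2!3!/9! · 1!4!3!3!1!4!] = √(864/35)
  +(−1)^2/∏(2,1,2,1,0,2)! = 1/8  (running 1/8)
  +(−1)^3/∏(3,0,1,0,1,3)! = -1/36  (running 7/72)
⟨..|..⟩ = √(864/35)·(7/72) = +0.483046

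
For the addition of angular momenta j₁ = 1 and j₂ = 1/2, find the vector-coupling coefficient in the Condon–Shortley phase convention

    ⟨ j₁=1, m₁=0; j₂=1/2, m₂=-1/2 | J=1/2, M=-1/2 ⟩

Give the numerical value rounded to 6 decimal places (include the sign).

+0.577350  (= +√(1/3))

j₁+j₂−J=1  J+j₁−j₂=1  J−j₁+j₂=0  j₁+j₂+J+1=3
(j₁±m₁, j₂±m₂, J±M) = (1,1,0,1,0,1)
P² = 1/3
sum k=0..0:
  [0] +1/1 = 1
S = 1
C² = P²·S² = 1/3 ; C = +0.577350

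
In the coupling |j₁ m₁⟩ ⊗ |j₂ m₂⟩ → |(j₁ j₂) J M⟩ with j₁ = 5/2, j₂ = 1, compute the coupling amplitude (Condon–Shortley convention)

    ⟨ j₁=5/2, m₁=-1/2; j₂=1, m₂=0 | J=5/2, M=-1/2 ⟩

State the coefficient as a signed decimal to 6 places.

−√(1/35) = -0.169031

triangle: 1!·4!·1!/7! = 24/5040
(j±m)!: 2!·3!·1!·1!·2!·3! = 144
prefactor² = (2J+1)·Δ·N² = 144/35
  k=0: +1/(0!·1!·3!·1!·1!·0!) = 1/6
  k=1: −1/(1!·0!·2!·0!·2!·1!) = -1/4
Σ = -1/12  ⇒  CG² = 144/35·(-1/12)² = 1/35
CG = −√(1/35) = -0.169031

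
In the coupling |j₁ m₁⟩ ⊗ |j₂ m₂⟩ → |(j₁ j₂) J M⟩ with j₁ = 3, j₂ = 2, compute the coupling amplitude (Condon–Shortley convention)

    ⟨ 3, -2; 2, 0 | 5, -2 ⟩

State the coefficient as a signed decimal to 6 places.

√[11·0!6!4!/11! · 1!5!2!2!3!7!] = √(69120)
  +(−1)^0/∏(0,0,5,2,1,2)! = 1/480  (running 1/480)
⟨..|..⟩ = √(69120)·(1/480) = +0.547723

+√(3/10) ≈ +0.547723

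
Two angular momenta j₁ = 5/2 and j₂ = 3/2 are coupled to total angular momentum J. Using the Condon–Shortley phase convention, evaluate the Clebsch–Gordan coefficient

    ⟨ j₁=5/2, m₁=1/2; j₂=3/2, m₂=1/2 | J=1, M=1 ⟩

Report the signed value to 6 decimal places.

+√(3/20) ≈ +0.387298

triangle: 3!·2!·0!/6! = 12/720
(j±m)!: 3!·2!·2!·1!·2!·0! = 48
prefactor² = (2J+1)·Δ·N² = 12/5
  k=2: +1/(2!·1!·0!·0!·2!·0!) = 1/4
Σ = 1/4  ⇒  CG² = 12/5·1/4² = 3/20
CG = +√(3/20) = +0.387298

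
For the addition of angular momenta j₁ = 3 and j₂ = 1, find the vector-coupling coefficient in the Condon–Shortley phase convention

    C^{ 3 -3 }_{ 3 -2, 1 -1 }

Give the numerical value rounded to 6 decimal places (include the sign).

+√(1/4) ≈ +0.500000

triangle: 1!×5!×1!/8! = 120/40320
(j±m)!: 1!×5!×0!×2!×0!×6! = 172800
prefactor² = (2J+1)×Δ×N² = 3600
  k=0: +1/(0!×1!×5!×0!×0!×1!) = 1/120
Σ = 1/120  ⇒  CG² = 3600×1/120² = 1/4
CG = +√(1/4) = +0.500000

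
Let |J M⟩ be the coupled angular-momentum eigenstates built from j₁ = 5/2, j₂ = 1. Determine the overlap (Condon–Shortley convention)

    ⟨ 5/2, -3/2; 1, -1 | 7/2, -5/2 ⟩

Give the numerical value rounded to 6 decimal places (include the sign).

+0.845154  (= +√(5/7))

j₁+j₂−J=0  J+j₁−j₂=5  J−j₁+j₂=2  j₁+j₂+J+1=8
(j₁±m₁, j₂±m₂, J±M) = (1,4,0,2,1,6)
P² = 11520/7
sum k=0..0:
  [0] +1/48 = 1/48
S = 1/48
C² = P²·S² = 5/7 ; C = +0.845154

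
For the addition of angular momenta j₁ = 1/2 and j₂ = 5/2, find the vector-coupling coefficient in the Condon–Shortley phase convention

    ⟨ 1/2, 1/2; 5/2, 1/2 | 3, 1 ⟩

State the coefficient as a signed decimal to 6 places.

+0.816497  (= +√(2/3))

j₁+j₂−J=0  J+j₁−j₂=1  J−j₁+j₂=5  j₁+j₂+J+1=7
(j₁±m₁, j₂±m₂, J±M) = (1,0,3,2,4,2)
P² = 96
sum k=0..0:
  [0] +1/12 = 1/12
S = 1/12
C² = P²·S² = 2/3 ; C = +0.816497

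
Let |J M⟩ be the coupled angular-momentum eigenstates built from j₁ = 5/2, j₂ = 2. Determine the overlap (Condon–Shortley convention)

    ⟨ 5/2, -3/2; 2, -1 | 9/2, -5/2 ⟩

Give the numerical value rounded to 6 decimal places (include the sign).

+0.745356

triangle: 0!×5!×4!/10! = 2880/3628800
(j±m)!: 1!×4!×1!×3!×2!×7! = 1451520
prefactor² = (2J+1)×Δ×N² = 11520
  k=0: +1/(0!×0!×4!×1!×1!×3!) = 1/144
Σ = 1/144  ⇒  CG² = 11520×1/144² = 5/9
CG = +√(5/9) = +0.745356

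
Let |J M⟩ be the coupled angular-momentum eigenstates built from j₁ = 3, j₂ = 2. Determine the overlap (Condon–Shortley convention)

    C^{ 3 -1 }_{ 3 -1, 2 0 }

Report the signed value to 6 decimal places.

-0.387298  (= −√(3/20))

√[7·2!4!2!/9! · 2!4!2!2!2!4!] = √(256/15)
  +(−1)^0/∏(0,2,4,2,0,0)! = 1/96  (running 1/96)
  +(−1)^1/∏(1,1,3,1,1,1)! = -1/6  (running -5/32)
  +(−1)^2/∏(2,0,2,0,2,2)! = 1/16  (running -3/32)
⟨..|..⟩ = √(256/15)·(-3/32) = -0.387298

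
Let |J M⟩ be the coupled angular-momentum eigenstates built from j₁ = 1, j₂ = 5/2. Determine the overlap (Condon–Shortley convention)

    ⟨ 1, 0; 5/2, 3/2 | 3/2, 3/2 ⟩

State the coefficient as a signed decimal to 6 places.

-0.516398  (= −√(4/15))

triangle: 2!·0!·3!/6! = 12/720
(j±m)!: 1!·1!·4!·1!·3!·0! = 144
prefactor² = (2J+1)·Δ·N² = 48/5
  k=1: −1/(1!·1!·0!·3!·0!·0!) = -1/6
Σ = -1/6  ⇒  CG² = 48/5·(-1/6)² = 4/15
CG = −√(4/15) = -0.516398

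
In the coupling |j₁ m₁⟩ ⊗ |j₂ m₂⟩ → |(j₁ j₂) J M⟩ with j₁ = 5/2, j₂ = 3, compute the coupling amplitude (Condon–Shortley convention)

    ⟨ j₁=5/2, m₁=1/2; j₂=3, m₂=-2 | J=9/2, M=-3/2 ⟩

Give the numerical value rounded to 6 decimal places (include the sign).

+√(169/462) ≈ +0.604815

j₁+j₂−J=1  J+j₁−j₂=4  J−j₁+j₂=5  j₁+j₂+J+1=11
(j₁±m₁, j₂±m₂, J±M) = (3,2,1,5,3,6)
P² = 345600/77
sum k=0..1:
  [0] +1/96 = 1/96
  [1] −1/720 = -1/720
S = 13/1440
C² = P²·S² = 169/462 ; C = +0.604815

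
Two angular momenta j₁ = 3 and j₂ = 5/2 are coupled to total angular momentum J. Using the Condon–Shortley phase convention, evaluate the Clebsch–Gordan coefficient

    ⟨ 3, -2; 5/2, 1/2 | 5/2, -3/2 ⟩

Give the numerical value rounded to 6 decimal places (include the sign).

+0.267261

j₁+j₂−J=3  J+j₁−j₂=3  J−j₁+j₂=2  j₁+j₂+J+1=9
(j₁±m₁, j₂±m₂, J±M) = (1,5,3,2,1,4)
P² = 288/7
sum k=2..3:
  [2] +1/12 = 1/12
  [3] −1/24 = -1/24
S = 1/24
C² = P²·S² = 1/14 ; C = +0.267261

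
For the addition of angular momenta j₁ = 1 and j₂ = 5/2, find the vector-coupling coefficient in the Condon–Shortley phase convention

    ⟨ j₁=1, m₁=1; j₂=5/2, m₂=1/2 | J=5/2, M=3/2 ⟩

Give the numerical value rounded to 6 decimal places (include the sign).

+√(16/35) = +0.676123

√[6·1!1!4!/7! · 2!0!3!2!4!1!] = √(576/35)
  +(−1)^0/∏(0,1,0,3,1,1)! = 1/6  (running 1/6)
⟨..|..⟩ = √(576/35)·(1/6) = +0.676123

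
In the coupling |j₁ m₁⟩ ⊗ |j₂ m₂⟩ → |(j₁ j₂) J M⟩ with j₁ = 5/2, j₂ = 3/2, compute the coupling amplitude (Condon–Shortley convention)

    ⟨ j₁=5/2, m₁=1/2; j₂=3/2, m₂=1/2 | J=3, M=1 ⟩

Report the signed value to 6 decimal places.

triangle: 1!×4!×2!/8! = 48/40320
(j±m)!: 3!×2!×2!×1!×4!×2! = 1152
prefactor² = (2J+1)×Δ×N² = 48/5
  k=0: +1/(0!×1!×2!×2!×2!×0!) = 1/8
  k=1: −1/(1!×0!×1!×1!×3!×1!) = -1/6
Σ = -1/24  ⇒  CG² = 48/5×(-1/24)² = 1/60
CG = −√(1/60) = -0.129099

−√(1/60) ≈ -0.129099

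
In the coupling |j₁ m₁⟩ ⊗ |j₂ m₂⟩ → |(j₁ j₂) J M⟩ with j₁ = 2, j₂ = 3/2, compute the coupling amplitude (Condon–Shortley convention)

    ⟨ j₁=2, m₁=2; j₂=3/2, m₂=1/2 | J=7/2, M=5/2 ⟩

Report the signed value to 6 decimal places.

+√(3/7) = +0.654654

triangle: 0!·4!·3!/8! = 144/40320
(j±m)!: 4!·0!·2!·1!·6!·1! = 34560
prefactor² = (2J+1)·Δ·N² = 6912/7
  k=0: +1/(0!·0!·0!·2!·4!·1!) = 1/48
Σ = 1/48  ⇒  CG² = 6912/7·1/48² = 3/7
CG = +√(3/7) = +0.654654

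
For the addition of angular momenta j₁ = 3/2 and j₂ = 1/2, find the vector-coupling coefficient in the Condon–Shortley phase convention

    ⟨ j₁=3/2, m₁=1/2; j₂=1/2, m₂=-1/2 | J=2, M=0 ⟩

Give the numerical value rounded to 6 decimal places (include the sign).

√[5·0!3!1!/5! · 2!1!0!1!2!2!] = √(2)
  +(−1)^0/∏(0,0,1,0,2,1)! = 1/2  (running 1/2)
⟨..|..⟩ = √(2)·(1/2) = +0.707107

+√(1/2) = +0.707107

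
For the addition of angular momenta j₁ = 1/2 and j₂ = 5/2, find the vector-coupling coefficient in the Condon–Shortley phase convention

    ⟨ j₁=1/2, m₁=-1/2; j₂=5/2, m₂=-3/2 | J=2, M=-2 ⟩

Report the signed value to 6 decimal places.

triangle: 1!*0!*4!/6! = 24/720
(j±m)!: 0!*1!*1!*4!*0!*4! = 576
prefactor² = (2J+1)*Δ*N² = 96
  k=1: −1/(1!*0!*0!*0!*0!*4!) = -1/24
Σ = -1/24  ⇒  CG² = 96*(-1/24)² = 1/6
CG = −√(1/6) = -0.408248

−√(1/6) ≈ -0.408248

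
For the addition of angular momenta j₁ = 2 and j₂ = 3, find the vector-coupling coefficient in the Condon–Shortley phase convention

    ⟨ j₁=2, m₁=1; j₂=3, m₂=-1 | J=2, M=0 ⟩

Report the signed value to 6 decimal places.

√[5·3!1!3!/8! · 3!1!2!4!2!2!] = √(36/7)
  +(−1)^0/∏(0,3,1,2,0,1)! = 1/12  (running 1/12)
  +(−1)^1/∏(1,2,0,1,1,2)! = -1/4  (running -1/6)
⟨..|..⟩ = √(36/7)·(-1/6) = -0.377964

−√(1/7) ≈ -0.377964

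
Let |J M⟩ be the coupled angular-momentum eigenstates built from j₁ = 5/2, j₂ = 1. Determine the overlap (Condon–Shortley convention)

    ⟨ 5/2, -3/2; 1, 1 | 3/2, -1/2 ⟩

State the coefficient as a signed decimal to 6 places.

+√(2/5) ≈ +0.632456

j₁+j₂−J=2  J+j₁−j₂=3  J−j₁+j₂=0  j₁+j₂+J+1=6
(j₁±m₁, j₂±m₂, J±M) = (1,4,2,0,1,2)
P² = 32/5
sum k=2..2:
  [2] +1/4 = 1/4
S = 1/4
C² = P²·S² = 2/5 ; C = +0.632456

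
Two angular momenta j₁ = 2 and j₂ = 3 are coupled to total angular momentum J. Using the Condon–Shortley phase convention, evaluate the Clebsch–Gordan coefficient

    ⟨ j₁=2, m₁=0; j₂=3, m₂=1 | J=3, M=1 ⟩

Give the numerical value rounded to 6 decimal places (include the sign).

-0.387298

triangle: 2!*2!*4!/9! = 96/362880
(j±m)!: 2!*2!*4!*2!*4!*2! = 9216
prefactor² = (2J+1)*Δ*N² = 256/15
  k=0: +1/(0!*2!*2!*4!*0!*0!) = 1/96
  k=1: −1/(1!*1!*1!*3!*1!*1!) = -1/6
  k=2: +1/(2!*0!*0!*2!*2!*2!) = 1/16
Σ = -3/32  ⇒  CG² = 256/15*(-3/32)² = 3/20
CG = −√(3/20) = -0.387298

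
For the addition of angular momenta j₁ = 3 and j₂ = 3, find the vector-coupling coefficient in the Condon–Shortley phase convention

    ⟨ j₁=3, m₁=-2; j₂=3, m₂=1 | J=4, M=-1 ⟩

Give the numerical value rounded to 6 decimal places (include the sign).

triangle: 2!·4!·4!/11! = 1152/39916800
(j±m)!: 1!·5!·4!·2!·3!·5! = 4147200
prefactor² = (2J+1)·Δ·N² = 82944/77
  k=1: −1/(1!·1!·4!·3!·0!·1!) = -1/144
  k=2: +1/(2!·0!·3!·2!·1!·2!) = 1/48
Σ = 1/72  ⇒  CG² = 82944/77·1/72² = 16/77
CG = +√(16/77) = +0.455842

+0.455842  (= +√(16/77))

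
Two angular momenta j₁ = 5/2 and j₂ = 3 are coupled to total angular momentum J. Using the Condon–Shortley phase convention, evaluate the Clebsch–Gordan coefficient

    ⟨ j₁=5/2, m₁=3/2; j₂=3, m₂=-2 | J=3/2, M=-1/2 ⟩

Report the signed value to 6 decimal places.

−√(1/21) ≈ -0.218218

√[4·4!1!2!/8! · 4!1!1!5!1!2!] = √(192/7)
  +(−1)^0/∏(0,4,1,1,0,1)! = 1/24  (running 1/24)
  +(−1)^1/∏(1,3,0,0,1,2)! = -1/12  (running -1/24)
⟨..|..⟩ = √(192/7)·(-1/24) = -0.218218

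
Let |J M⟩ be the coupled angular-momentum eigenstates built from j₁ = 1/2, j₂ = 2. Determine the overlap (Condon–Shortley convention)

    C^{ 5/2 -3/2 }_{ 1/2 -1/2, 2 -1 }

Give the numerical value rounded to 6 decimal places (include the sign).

+√(4/5) = +0.894427

j₁+j₂−J=0  J+j₁−j₂=1  J−j₁+j₂=4  j₁+j₂+J+1=6
(j₁±m₁, j₂±m₂, J±M) = (0,1,1,3,1,4)
P² = 144/5
sum k=0..0:
  [0] +1/6 = 1/6
S = 1/6
C² = P²·S² = 4/5 ; C = +0.894427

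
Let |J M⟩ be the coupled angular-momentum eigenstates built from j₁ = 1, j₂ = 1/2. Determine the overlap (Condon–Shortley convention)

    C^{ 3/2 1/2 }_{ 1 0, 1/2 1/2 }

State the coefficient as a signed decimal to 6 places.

triangle: 0!·2!·1!/4! = 2/24
(j±m)!: 1!·1!·1!·0!·2!·1! = 2
prefactor² = (2J+1)·Δ·N² = 2/3
  k=0: +1/(0!·0!·1!·1!·1!·0!) = 1
Σ = 1  ⇒  CG² = 2/3·1² = 2/3
CG = +√(2/3) = +0.816497

+√(2/3) = +0.816497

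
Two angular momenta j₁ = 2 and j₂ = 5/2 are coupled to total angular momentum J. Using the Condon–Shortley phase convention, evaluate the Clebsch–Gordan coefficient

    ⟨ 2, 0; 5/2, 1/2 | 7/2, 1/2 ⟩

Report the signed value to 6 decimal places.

j₁+j₂−J=1  J+j₁−j₂=3  J−j₁+j₂=4  j₁+j₂+J+1=9
(j₁±m₁, j₂±m₂, J±M) = (2,2,3,2,4,3)
P² = 768/35
sum k=0..1:
  [0] +1/12 = 1/12
  [1] −1/8 = -1/8
S = -1/24
C² = P²·S² = 4/105 ; C = -0.195180

-0.195180  (= −√(4/105))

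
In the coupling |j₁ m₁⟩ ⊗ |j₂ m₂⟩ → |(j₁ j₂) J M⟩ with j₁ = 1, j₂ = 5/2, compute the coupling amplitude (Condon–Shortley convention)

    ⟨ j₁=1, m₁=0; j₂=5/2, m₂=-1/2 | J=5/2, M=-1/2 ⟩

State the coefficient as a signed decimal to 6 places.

√[6·1!1!4!/7! · 1!1!2!3!2!3!] = √(144/35)
  +(−1)^0/∏(0,1,1,2,0,2)! = 1/4  (running 1/4)
  +(−1)^1/∏(1,0,0,1,1,3)! = -1/6  (running 1/12)
⟨..|..⟩ = √(144/35)·(1/12) = +0.169031

+0.169031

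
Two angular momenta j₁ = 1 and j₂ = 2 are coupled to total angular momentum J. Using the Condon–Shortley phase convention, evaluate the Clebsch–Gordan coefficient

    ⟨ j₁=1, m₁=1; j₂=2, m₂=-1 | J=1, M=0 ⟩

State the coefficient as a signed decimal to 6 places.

+√(3/10) ≈ +0.547723

√[3·2!0!2!/5! · 2!0!1!3!1!1!] = √(6/5)
  +(−1)^0/∏(0,2,0,1,0,1)! = 1/2  (running 1/2)
⟨..|..⟩ = √(6/5)·(1/2) = +0.547723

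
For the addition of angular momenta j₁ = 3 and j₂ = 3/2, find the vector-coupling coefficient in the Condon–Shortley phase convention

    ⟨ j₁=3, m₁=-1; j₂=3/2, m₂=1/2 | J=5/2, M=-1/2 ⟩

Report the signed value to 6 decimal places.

j₁+j₂−J=2  J+j₁−j₂=4  J−j₁+j₂=1  j₁+j₂+J+1=8
(j₁±m₁, j₂±m₂, J±M) = (2,4,2,1,2,3)
P² = 288/35
sum k=1..2:
  [1] −1/6 = -1/6
  [2] +1/8 = 1/8
S = -1/24
C² = P²·S² = 1/70 ; C = -0.119523

−√(1/70) = -0.119523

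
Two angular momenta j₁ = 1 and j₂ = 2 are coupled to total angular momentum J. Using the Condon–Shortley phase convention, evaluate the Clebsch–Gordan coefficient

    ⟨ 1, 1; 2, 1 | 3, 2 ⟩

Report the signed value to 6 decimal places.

+√(2/3) = +0.816497

triangle: 0!·2!·4!/7! = 48/5040
(j±m)!: 2!·0!·3!·1!·5!·1! = 1440
prefactor² = (2J+1)·Δ·N² = 96
  k=0: +1/(0!·0!·0!·3!·2!·1!) = 1/12
Σ = 1/12  ⇒  CG² = 96·1/12² = 2/3
CG = +√(2/3) = +0.816497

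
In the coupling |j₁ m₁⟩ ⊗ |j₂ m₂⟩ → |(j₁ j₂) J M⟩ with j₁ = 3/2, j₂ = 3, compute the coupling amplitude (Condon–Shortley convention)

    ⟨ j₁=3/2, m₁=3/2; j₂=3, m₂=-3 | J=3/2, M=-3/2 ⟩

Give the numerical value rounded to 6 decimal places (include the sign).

triangle: 3!*0!*3!/7! = 36/5040
(j±m)!: 3!*0!*0!*6!*0!*3! = 25920
prefactor² = (2J+1)*Δ*N² = 5184/7
  k=0: +1/(0!*3!*0!*0!*0!*3!) = 1/36
Σ = 1/36  ⇒  CG² = 5184/7*1/36² = 4/7
CG = +√(4/7) = +0.755929

+√(4/7) = +0.755929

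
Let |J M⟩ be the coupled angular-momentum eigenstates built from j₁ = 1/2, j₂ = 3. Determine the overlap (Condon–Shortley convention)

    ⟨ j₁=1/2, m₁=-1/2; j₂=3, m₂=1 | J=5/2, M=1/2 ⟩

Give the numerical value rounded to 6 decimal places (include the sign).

triangle: 1!·0!·5!/7! = 120/5040
(j±m)!: 0!·1!·4!·2!·3!·2! = 576
prefactor² = (2J+1)·Δ·N² = 576/7
  k=1: −1/(1!·0!·0!·3!·0!·2!) = -1/12
Σ = -1/12  ⇒  CG² = 576/7·(-1/12)² = 4/7
CG = −√(4/7) = -0.755929

−√(4/7) ≈ -0.755929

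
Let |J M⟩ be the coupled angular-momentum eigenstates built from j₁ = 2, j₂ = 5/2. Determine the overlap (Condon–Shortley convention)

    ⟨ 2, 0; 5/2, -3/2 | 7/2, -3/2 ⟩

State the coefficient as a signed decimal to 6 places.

√[8·1!3!4!/9! · 2!2!1!4!2!5!] = √(512/7)
  +(−1)^0/∏(0,1,2,1,1,3)! = 1/12  (running 1/12)
  +(−1)^1/∏(1,0,1,0,2,4)! = -1/48  (running 1/16)
⟨..|..⟩ = √(512/7)·(1/16) = +0.534522

+0.534522  (= +√(2/7))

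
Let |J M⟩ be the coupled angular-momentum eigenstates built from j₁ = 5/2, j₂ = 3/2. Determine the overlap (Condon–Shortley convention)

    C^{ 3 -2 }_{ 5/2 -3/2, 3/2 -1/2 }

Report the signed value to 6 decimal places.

triangle: 1!·4!·2!/8! = 48/40320
(j±m)!: 1!·4!·1!·2!·1!·5! = 5760
prefactor² = (2J+1)·Δ·N² = 48
  k=0: +1/(0!·1!·4!·1!·0!·1!) = 1/24
  k=1: −1/(1!·0!·3!·0!·1!·2!) = -1/12
Σ = -1/24  ⇒  CG² = 48·(-1/24)² = 1/12
CG = −√(1/12) = -0.288675

-0.288675  (= −√(1/12))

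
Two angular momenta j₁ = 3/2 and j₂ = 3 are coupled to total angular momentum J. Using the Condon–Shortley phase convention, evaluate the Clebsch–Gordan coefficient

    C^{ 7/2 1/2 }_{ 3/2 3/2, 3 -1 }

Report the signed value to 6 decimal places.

+√(8/21) ≈ +0.617213

j₁+j₂−J=1  J+j₁−j₂=2  J−j₁+j₂=5  j₁+j₂+J+1=9
(j₁±m₁, j₂±m₂, J±M) = (3,0,2,4,4,3)
P² = 1536/7
sum k=0..0:
  [0] +1/24 = 1/24
S = 1/24
C² = P²·S² = 8/21 ; C = +0.617213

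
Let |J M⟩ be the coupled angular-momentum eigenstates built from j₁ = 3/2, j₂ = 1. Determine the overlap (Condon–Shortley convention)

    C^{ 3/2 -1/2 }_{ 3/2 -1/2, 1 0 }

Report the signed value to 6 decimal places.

−√(1/15) = -0.258199

√[4·1!2!1!/5! · 1!2!1!1!1!2!] = √(4/15)
  +(−1)^0/∏(0,1,2,1,0,0)! = 1/2  (running 1/2)
  +(−1)^1/∏(1,0,1,0,1,1)! = -1  (running -1/2)
⟨..|..⟩ = √(4/15)·(-1/2) = -0.258199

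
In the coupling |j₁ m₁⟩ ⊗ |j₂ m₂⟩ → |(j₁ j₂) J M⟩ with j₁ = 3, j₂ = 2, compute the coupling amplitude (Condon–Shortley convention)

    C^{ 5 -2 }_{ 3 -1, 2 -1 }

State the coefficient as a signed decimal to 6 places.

+0.707107

√[11·0!6!4!/11! · 2!4!1!3!3!7!] = √(41472)
  +(−1)^0/∏(0,0,4,1,2,3)! = 1/288  (running 1/288)
⟨..|..⟩ = √(41472)·(1/288) = +0.707107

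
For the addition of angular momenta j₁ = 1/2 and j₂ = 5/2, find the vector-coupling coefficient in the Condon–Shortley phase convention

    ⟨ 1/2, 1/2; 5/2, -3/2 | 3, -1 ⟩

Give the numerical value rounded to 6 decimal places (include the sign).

+0.577350

√[7·0!1!5!/7! · 1!0!1!4!2!4!] = √(192)
  +(−1)^0/∏(0,0,0,1,1,4)! = 1/24  (running 1/24)
⟨..|..⟩ = √(192)·(1/24) = +0.577350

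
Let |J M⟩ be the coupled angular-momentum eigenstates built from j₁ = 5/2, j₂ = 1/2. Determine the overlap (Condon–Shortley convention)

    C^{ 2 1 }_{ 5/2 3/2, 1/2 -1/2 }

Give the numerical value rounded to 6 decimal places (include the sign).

j₁+j₂−J=1  J+j₁−j₂=4  J−j₁+j₂=0  j₁+j₂+J+1=6
(j₁±m₁, j₂±m₂, J±M) = (4,1,0,1,3,1)
P² = 24
sum k=0..0:
  [0] +1/6 = 1/6
S = 1/6
C² = P²·S² = 2/3 ; C = +0.816497

+0.816497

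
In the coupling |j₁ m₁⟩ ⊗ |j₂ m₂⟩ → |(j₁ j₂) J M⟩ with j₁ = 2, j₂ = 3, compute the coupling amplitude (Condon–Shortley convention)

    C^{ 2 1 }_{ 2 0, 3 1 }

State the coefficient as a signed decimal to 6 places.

+0.377964  (= +√(1/7))

j₁+j₂−J=3  J+j₁−j₂=1  J−j₁+j₂=3  j₁+j₂+J+1=8
(j₁±m₁, j₂±m₂, J±M) = (2,2,4,2,3,1)
P² = 36/7
sum k=1..2:
  [1] −1/12 = -1/12
  [2] +1/4 = 1/4
S = 1/6
C² = P²·S² = 1/7 ; C = +0.377964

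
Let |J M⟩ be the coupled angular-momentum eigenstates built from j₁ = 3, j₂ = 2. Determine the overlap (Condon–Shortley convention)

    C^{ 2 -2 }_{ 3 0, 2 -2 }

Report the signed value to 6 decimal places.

+0.267261  (= +√(1/14))

j₁+j₂−J=3  J+j₁−j₂=3  J−j₁+j₂=1  j₁+j₂+J+1=8
(j₁±m₁, j₂±m₂, J±M) = (3,3,0,4,0,4)
P² = 648/7
sum k=0..0:
  [0] +1/36 = 1/36
S = 1/36
C² = P²·S² = 1/14 ; C = +0.267261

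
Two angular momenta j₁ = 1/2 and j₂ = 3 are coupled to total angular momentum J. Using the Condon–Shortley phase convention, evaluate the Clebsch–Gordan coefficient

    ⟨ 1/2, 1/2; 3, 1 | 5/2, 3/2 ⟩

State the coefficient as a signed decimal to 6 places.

j₁+j₂−J=1  J+j₁−j₂=0  J−j₁+j₂=5  j₁+j₂+J+1=7
(j₁±m₁, j₂±m₂, J±M) = (1,0,4,2,4,1)
P² = 1152/7
sum k=0..0:
  [0] +1/24 = 1/24
S = 1/24
C² = P²·S² = 2/7 ; C = +0.534522

+√(2/7) = +0.534522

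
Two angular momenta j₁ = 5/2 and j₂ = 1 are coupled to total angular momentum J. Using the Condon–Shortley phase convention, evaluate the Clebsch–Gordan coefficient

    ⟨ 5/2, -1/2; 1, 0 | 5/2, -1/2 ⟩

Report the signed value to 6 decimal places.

-0.169031  (= −√(1/35))

√[6·1!4!1!/7! · 2!3!1!1!2!3!] = √(144/35)
  +(−1)^0/∏(0,1,3,1,1,0)! = 1/6  (running 1/6)
  +(−1)^1/∏(1,0,2,0,2,1)! = -1/4  (running -1/12)
⟨..|..⟩ = √(144/35)·(-1/12) = -0.169031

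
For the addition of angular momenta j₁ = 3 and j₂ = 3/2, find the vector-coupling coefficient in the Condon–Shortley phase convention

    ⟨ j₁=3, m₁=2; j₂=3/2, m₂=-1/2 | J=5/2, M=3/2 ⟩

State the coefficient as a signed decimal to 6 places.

j₁+j₂−J=2  J+j₁−j₂=4  J−j₁+j₂=1  j₁+j₂+J+1=8
(j₁±m₁, j₂±m₂, J±M) = (5,1,1,2,4,1)
P² = 288/7
sum k=0..1:
  [0] +1/12 = 1/12
  [1] −1/24 = -1/24
S = 1/24
C² = P²·S² = 1/14 ; C = +0.267261

+√(1/14) = +0.267261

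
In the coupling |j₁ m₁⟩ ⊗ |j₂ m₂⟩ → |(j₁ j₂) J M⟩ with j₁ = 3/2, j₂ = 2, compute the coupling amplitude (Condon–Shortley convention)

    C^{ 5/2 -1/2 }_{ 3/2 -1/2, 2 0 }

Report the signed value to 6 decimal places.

triangle: 1!·2!·3!/7! = 12/5040
(j±m)!: 1!·2!·2!·2!·2!·3! = 96
prefactor² = (2J+1)·Δ·N² = 48/35
  k=0: +1/(0!·1!·2!·2!·0!·1!) = 1/4
  k=1: −1/(1!·0!·1!·1!·1!·2!) = -1/2
Σ = -1/4  ⇒  CG² = 48/35·(-1/4)² = 3/35
CG = −√(3/35) = -0.292770

-0.292770  (= −√(3/35))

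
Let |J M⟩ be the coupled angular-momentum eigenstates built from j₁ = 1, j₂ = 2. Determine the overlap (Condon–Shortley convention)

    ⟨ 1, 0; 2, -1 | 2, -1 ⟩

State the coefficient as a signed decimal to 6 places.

j₁+j₂−J=1  J+j₁−j₂=1  J−j₁+j₂=3  j₁+j₂+J+1=6
(j₁±m₁, j₂±m₂, J±M) = (1,1,1,3,1,3)
P² = 3/2
sum k=0..1:
  [0] +1/2 = 1/2
  [1] −1/6 = -1/6
S = 1/3
C² = P²·S² = 1/6 ; C = +0.408248

+√(1/6) ≈ +0.408248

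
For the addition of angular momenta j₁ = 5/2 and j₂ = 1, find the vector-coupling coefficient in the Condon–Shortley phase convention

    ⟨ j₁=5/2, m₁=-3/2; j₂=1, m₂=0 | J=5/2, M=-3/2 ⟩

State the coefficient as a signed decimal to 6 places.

√[6·1!4!1!/7! · 1!4!1!1!1!4!] = √(576/35)
  +(−1)^0/∏(0,1,4,1,0,0)! = 1/24  (running 1/24)
  +(−1)^1/∏(1,0,3,0,1,1)! = -1/6  (running -1/8)
⟨..|..⟩ = √(576/35)·(-1/8) = -0.507093

−√(9/35) ≈ -0.507093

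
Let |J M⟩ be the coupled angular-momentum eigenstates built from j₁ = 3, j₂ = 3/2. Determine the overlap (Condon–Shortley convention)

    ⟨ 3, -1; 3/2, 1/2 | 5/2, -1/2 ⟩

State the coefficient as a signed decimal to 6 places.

−√(1/70) ≈ -0.119523

√[6·2!4!1!/8! · 2!4!2!1!2!3!] = √(288/35)
  +(−1)^1/∏(1,1,3,1,1,0)! = -1/6  (running -1/6)
  +(−1)^2/∏(2,0,2,0,2,1)! = 1/8  (running -1/24)
⟨..|..⟩ = √(288/35)·(-1/24) = -0.119523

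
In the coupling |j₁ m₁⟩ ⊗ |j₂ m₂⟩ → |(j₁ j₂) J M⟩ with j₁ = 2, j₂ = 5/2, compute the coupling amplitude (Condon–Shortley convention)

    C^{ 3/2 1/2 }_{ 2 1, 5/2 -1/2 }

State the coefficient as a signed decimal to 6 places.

j₁+j₂−J=3  J+j₁−j₂=1  J−j₁+j₂=2  j₁+j₂+J+1=7
(j₁±m₁, j₂±m₂, J±M) = (3,1,2,3,2,1)
P² = 48/35
sum k=0..1:
  [0] +1/12 = 1/12
  [1] −1/2 = -1/2
S = -5/12
C² = P²·S² = 5/21 ; C = -0.487950

−√(5/21) ≈ -0.487950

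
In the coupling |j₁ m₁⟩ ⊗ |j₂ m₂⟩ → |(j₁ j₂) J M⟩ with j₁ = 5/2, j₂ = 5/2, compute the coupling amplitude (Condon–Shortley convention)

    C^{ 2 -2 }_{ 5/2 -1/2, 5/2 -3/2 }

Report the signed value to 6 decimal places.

-0.566947

√[5·3!2!2!/8! · 2!3!1!4!0!4!] = √(144/7)
  +(−1)^1/∏(1,2,2,0,0,2)! = -1/8  (running -1/8)
⟨..|..⟩ = √(144/7)·(-1/8) = -0.566947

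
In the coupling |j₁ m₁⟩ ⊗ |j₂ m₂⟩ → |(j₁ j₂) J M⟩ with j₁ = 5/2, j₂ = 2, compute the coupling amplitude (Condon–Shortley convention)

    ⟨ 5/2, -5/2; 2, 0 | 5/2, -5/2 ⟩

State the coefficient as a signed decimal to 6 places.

√[6·2!3!2!/8! · 0!5!2!2!0!5!] = √(1440/7)
  +(−1)^2/∏(2,0,3,0,0,2)! = 1/24  (running 1/24)
⟨..|..⟩ = √(1440/7)·(1/24) = +0.597614

+0.597614  (= +√(5/14))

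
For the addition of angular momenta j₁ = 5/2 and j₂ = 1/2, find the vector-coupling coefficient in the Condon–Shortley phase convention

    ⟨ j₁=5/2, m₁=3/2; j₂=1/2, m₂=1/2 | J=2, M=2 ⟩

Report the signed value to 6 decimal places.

−√(1/6) ≈ -0.408248

j₁+j₂−J=1  J+j₁−j₂=4  J−j₁+j₂=0  j₁+j₂+J+1=6
(j₁±m₁, j₂±m₂, J±M) = (4,1,1,0,4,0)
P² = 96
sum k=1..1:
  [1] −1/24 = -1/24
S = -1/24
C² = P²·S² = 1/6 ; C = -0.408248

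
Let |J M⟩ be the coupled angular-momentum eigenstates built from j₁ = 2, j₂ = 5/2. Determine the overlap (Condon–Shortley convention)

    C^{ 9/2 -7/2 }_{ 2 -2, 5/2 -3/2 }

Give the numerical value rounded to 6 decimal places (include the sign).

triangle: 0!×4!×5!/10! = 2880/3628800
(j±m)!: 0!×4!×1!×4!×1!×8! = 23224320
prefactor² = (2J+1)×Δ×N² = 184320
  k=0: +1/(0!×0!×4!×1!×0!×4!) = 1/576
Σ = 1/576  ⇒  CG² = 184320×1/576² = 5/9
CG = +√(5/9) = +0.745356

+0.745356  (= +√(5/9))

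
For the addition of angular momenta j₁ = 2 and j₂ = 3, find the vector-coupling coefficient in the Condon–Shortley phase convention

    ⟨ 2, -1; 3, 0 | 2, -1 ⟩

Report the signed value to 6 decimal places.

triangle: 3!×1!×3!/8! = 36/40320
(j±m)!: 1!×3!×3!×3!×1!×3! = 1296
prefactor² = (2J+1)×Δ×N² = 81/14
  k=2: +1/(2!×1!×1!×1!×0!×2!) = 1/4
  k=3: −1/(3!×0!×0!×0!×1!×3!) = -1/36
Σ = 2/9  ⇒  CG² = 81/14×2/9² = 2/7
CG = +√(2/7) = +0.534522

+0.534522  (= +√(2/7))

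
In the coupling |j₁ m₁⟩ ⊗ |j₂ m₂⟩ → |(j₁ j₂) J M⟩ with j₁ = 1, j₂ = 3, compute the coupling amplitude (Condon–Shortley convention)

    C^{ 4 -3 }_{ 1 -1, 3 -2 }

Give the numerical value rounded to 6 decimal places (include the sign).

+0.866025

triangle: 0!·2!·6!/9! = 1440/362880
(j±m)!: 0!·2!·1!·5!·1!·7! = 1209600
prefactor² = (2J+1)·Δ·N² = 43200
  k=0: +1/(0!·0!·2!·1!·0!·5!) = 1/240
Σ = 1/240  ⇒  CG² = 43200·1/240² = 3/4
CG = +√(3/4) = +0.866025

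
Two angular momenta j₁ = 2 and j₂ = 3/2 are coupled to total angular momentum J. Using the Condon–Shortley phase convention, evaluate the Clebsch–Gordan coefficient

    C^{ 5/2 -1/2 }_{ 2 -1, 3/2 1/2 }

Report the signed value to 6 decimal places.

−√(5/14) = -0.597614

j₁+j₂−J=1  J+j₁−j₂=3  J−j₁+j₂=2  j₁+j₂+J+1=7
(j₁±m₁, j₂±m₂, J±M) = (1,3,2,1,2,3)
P² = 72/35
sum k=0..1:
  [0] +1/12 = 1/12
  [1] −1/2 = -1/2
S = -5/12
C² = P²·S² = 5/14 ; C = -0.597614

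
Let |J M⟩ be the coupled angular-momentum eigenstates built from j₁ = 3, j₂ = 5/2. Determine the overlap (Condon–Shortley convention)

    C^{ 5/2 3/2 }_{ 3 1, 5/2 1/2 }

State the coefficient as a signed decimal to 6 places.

j₁+j₂−J=3  J+j₁−j₂=3  J−j₁+j₂=2  j₁+j₂+J+1=9
(j₁±m₁, j₂±m₂, J±M) = (4,2,3,2,4,1)
P² = 576/35
sum k=1..2:
  [1] −1/8 = -1/8
  [2] +1/12 = 1/12
S = -1/24
C² = P²·S² = 1/35 ; C = -0.169031

-0.169031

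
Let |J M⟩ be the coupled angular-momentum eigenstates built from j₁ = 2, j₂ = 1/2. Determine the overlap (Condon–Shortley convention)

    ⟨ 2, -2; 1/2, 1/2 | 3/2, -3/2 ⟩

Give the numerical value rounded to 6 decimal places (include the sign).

-0.894427  (= −√(4/5))

j₁+j₂−J=1  J+j₁−j₂=3  J−j₁+j₂=0  j₁+j₂+J+1=5
(j₁±m₁, j₂±m₂, J±M) = (0,4,1,0,0,3)
P² = 144/5
sum k=1..1:
  [1] −1/6 = -1/6
S = -1/6
C² = P²·S² = 4/5 ; C = -0.894427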